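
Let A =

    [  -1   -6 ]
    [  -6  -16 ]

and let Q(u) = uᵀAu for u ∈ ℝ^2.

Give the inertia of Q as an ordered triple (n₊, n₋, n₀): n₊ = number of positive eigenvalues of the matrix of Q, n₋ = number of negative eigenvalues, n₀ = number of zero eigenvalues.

An LDLᵀ factorisation of A has diagonal entries -1, 20.
That gives 1 positive, 1 negative pivots.

(1, 1, 0)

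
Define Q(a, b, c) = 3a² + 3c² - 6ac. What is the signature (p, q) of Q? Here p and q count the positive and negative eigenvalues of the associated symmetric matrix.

The symmetric matrix is A = [[3, 0, -3], [0, 0, 0], [-3, 0, 3]].
Row-reducing A symmetrically gives the diagonal entries 3, 0, 0.
That gives 1 positive, 2 zero pivots.

(1, 0)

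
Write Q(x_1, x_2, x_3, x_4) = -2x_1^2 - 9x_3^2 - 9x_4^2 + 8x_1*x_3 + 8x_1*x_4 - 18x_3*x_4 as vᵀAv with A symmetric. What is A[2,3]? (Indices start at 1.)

The coefficient of x_2·x_3 in Q is 0. For a symmetric A this equals A[2,3] + A[3,2] = 2·A[2,3].
So A[2,3] = 0/2 = 0.

0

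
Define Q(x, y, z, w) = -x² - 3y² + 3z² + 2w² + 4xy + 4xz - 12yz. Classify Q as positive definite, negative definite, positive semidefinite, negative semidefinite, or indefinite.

indefinite

The symmetric matrix is A = [[-1, 2, 2, 0], [2, -3, -6, 0], [2, -6, 3, 0], [0, 0, 0, 2]].
An LDLᵀ factorisation of A has diagonal entries -1, 1, 3, 2.
So there are 3 positive, 1 negative pivots.
Hence Q is indefinite.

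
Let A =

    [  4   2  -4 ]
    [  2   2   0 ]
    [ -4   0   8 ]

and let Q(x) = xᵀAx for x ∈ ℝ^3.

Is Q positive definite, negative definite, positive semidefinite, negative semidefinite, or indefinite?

Symmetric row and column elimination reduces A to a congruent diagonal form with pivots 4, 1, 0.
Counting signs: 2 positive, 1 zero.
Hence Q is positive semidefinite.

positive semidefinite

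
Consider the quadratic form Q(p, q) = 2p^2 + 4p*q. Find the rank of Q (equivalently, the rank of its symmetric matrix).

2

The symmetric matrix is A = [[2, 2], [2, 0]].
Symmetric row and column elimination reduces A to a congruent diagonal form with pivots 2, -2.
So there are 1 positive, 1 negative pivots.
The rank is the number of nonzero pivots: 2.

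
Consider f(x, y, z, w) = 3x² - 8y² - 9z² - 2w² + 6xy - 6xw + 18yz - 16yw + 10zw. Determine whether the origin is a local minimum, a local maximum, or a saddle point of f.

The Hessian at the origin is H = [[6, 6, 0, -6], [6, -16, 18, -16], [0, 18, -18, 10], [-6, -16, 10, -4]].
Applying the same elementary operations to the rows and columns of H produces a congruent diagonal matrix with entries 6, -22, -36/11, -40/9.
That gives 1 positive, 3 negative pivots.
H is indefinite, so the origin is a saddle point.

saddle point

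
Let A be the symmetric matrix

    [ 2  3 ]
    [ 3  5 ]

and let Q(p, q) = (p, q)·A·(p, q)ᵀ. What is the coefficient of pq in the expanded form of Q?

The coefficient of pq is A[1,2] + A[2,1] = 2·3 = 6.

6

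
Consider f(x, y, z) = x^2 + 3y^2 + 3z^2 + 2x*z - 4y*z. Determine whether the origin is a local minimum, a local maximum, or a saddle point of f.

The Hessian at the origin is H = [[2, 0, 2], [0, 6, -4], [2, -4, 6]].
An LDLᵀ factorisation of H has diagonal entries 2, 6, 4/3.
Counting signs: 3 positive.
H is positive definite, so the origin is a strict local minimum.

local minimum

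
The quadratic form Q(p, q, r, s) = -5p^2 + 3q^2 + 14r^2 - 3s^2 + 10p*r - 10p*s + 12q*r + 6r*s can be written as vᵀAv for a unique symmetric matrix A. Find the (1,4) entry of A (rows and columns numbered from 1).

The coefficient of p·s in Q is -10. For a symmetric A this equals A[1,4] + A[4,1] = 2·A[1,4].
So A[1,4] = -10/2 = -5.

-5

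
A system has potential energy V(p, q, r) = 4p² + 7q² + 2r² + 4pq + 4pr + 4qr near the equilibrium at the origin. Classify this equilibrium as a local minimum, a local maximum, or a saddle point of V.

local minimum

The Hessian at the origin is H = [[8, 4, 4], [4, 14, 4], [4, 4, 4]].
Congruent diagonalization of H (simultaneous row and column reduction) yields pivots 8, 12, 5/3.
That gives 3 positive pivots.
H is positive definite, so the origin is a strict local minimum.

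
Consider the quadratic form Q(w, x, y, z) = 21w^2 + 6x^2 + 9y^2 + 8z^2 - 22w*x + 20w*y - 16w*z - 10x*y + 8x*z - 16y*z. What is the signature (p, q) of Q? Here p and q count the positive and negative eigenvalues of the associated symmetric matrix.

The symmetric matrix is A = [[21, -11, 10, -8], [-11, 6, -5, 4], [10, -5, 9, -8], [-8, 4, -8, 8]].
An LDLᵀ factorisation of A has diagonal entries 21, 5/21, 4, 4/5.
That gives 4 positive pivots.

(4, 0)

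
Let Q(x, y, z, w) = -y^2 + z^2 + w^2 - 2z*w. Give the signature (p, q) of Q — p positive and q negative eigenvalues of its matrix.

The associated matrix is A = [[0, 0, 0, 0], [0, -1, 0, 0], [0, 0, 1, -1], [0, 0, -1, 1]].
Row-reducing A symmetrically gives the diagonal entries 0, -1, 1, 0.
So there are 1 positive, 1 negative, 2 zero pivots.

(1, 1)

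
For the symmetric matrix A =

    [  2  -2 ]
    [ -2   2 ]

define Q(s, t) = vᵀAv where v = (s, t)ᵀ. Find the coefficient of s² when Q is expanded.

The coefficient of s² is the diagonal entry A[1,1] = 2.

2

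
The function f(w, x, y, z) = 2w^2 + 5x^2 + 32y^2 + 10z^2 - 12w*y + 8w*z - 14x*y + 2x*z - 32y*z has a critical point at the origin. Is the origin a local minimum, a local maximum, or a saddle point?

The Hessian at the origin is H = [[4, 0, -12, 8], [0, 10, -14, 2], [-12, -14, 64, -32], [8, 2, -32, 20]].
Applying the same elementary operations to the rows and columns of H produces a congruent diagonal matrix with entries 4, 10, 42/5, 8/21.
That gives 4 positive pivots.
H is positive definite, so the origin is a strict local minimum.

local minimum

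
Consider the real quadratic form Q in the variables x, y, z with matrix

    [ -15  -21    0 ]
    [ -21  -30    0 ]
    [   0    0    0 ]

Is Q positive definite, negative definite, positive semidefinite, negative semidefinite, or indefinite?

negative semidefinite

Applying the same elementary operations to the rows and columns of A produces a congruent diagonal matrix with entries -15, -3/5, 0.
Counting signs: 2 negative, 1 zero.
Hence Q is negative semidefinite.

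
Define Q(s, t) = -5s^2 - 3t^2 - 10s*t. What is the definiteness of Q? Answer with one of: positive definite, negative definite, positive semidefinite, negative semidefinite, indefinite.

The symmetric matrix of Q is [[-5, -5], [-5, -3]].
For the 2×2 matrix [[-5, -5], [-5, -3]]: det = -5·-3 − (-5)² = -10, trace = -8.
det < 0 so the eigenvalues have opposite signs; the form is indefinite.

indefinite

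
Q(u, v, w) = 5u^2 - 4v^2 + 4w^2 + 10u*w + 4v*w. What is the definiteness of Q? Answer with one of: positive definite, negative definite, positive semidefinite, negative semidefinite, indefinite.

Write A = [[5, 0, 5], [0, -4, 2], [5, 2, 4]].
Congruent diagonalization of A (simultaneous row and column reduction) yields pivots 5, -4, 0.
That gives 1 positive, 1 negative, 1 zero pivots.
Hence Q is indefinite.

indefinite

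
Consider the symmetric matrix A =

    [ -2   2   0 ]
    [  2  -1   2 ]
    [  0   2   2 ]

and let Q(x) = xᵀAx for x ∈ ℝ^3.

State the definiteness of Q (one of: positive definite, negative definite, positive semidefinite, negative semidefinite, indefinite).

indefinite

Congruent diagonalization of A (simultaneous row and column reduction) yields pivots -2, 1, -2.
That gives 1 positive, 2 negative pivots.
Hence Q is indefinite.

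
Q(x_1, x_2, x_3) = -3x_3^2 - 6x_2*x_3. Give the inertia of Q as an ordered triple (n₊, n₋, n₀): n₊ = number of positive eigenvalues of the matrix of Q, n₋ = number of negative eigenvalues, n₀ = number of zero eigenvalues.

(1, 1, 1)

The symmetric matrix is A = [[0, 0, 0], [0, 0, -3], [0, -3, -3]].
By Sylvester's law of inertia any congruent diagonalization of A has 1 positive, 1 negative and 1 zero entries.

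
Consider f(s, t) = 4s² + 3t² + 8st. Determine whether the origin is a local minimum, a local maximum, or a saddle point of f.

The Hessian at the origin is H = [[8, 8], [8, 6]].
det H = 8·6 − (8)² = -16 < 0, so H is indefinite.
Therefore the origin is a saddle point.

saddle point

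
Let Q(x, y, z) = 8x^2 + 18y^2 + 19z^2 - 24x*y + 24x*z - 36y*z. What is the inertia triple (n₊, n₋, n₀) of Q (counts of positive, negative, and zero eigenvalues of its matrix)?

(2, 0, 1)

The associated matrix is A = [[8, -12, 12], [-12, 18, -18], [12, -18, 19]].
Row-reducing A symmetrically gives the diagonal entries 8, 0, 1.
So there are 2 positive, 1 zero pivots.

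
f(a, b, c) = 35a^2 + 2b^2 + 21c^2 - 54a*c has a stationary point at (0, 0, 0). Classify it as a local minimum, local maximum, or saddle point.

The Hessian at the origin is H = [[70, 0, -54], [0, 4, 0], [-54, 0, 42]].
An LDLᵀ factorisation of H has diagonal entries 70, 4, 12/35.
Counting signs: 3 positive.
H is positive definite, so the origin is a strict local minimum.

local minimum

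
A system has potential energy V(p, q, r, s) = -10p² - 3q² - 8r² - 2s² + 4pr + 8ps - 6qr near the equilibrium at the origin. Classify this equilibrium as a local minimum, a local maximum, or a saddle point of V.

local maximum

The Hessian at the origin is H = [[-20, 0, 4, 8], [0, -6, -6, 0], [4, -6, -16, 0], [8, 0, 0, -4]].
Row-reducing H symmetrically gives the diagonal entries -20, -6, -46/5, -12/23.
That gives 4 negative pivots.
H is negative definite, so the origin is a strict local maximum.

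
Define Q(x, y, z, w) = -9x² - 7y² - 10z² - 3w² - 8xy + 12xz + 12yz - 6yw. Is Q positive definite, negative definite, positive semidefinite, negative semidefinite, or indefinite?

The symmetric matrix of Q is A = [[-9, -4, 6, 0], [-4, -7, 6, -3], [6, 6, -10, 0], [0, -3, 0, -3]].
Leading principal minors: Δ_1 = -9, Δ_2 = 47, Δ_3 = -182, Δ_4 = 60.
The signs alternate starting with Δ_1 < 0, so by Sylvester's criterion Q is negative definite.

negative definite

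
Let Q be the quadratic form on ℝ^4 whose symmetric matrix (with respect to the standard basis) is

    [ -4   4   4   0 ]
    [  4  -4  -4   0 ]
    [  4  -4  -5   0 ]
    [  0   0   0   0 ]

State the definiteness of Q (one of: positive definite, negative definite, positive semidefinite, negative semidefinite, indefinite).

negative semidefinite

Row-reducing A symmetrically gives the diagonal entries -4, 0, -1, 0.
So there are 2 negative, 2 zero pivots.
Hence Q is negative semidefinite.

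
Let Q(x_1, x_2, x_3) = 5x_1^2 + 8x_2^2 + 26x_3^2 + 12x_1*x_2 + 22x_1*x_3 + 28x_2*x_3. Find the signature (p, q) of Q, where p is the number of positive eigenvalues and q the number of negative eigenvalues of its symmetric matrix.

Write A = [[5, 6, 11], [6, 8, 14], [11, 14, 26]].
Congruent diagonalization of A (simultaneous row and column reduction) yields pivots 5, 4/5, 1.
So there are 3 positive pivots.

(3, 0)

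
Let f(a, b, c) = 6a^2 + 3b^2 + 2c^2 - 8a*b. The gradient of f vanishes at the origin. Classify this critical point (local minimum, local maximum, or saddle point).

The Hessian at the origin is H = [[12, -8, 0], [-8, 6, 0], [0, 0, 4]].
Symmetric row and column elimination reduces H to a congruent diagonal form with pivots 12, 2/3, 4.
That gives 3 positive pivots.
H is positive definite, so the origin is a strict local minimum.

local minimum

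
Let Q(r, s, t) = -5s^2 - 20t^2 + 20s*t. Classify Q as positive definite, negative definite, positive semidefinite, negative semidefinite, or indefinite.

The symmetric matrix is A = [[0, 0, 0], [0, -5, 10], [0, 10, -20]].
Applying the same elementary operations to the rows and columns of A produces a congruent diagonal matrix with entries 0, -5, 0.
That gives 1 negative, 2 zero pivots.
Hence Q is negative semidefinite.

negative semidefinite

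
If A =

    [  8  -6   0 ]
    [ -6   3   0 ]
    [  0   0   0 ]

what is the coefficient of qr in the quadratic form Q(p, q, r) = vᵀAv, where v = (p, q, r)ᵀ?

The coefficient of qr is A[2,3] + A[3,2] = 2·0 = 0.

0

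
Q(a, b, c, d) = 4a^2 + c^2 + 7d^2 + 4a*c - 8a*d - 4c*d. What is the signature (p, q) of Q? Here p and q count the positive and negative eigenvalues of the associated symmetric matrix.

Write A = [[4, 0, 2, -4], [0, 0, 0, 0], [2, 0, 1, -2], [-4, 0, -2, 7]].
Congruent diagonalization of A (simultaneous row and column reduction) yields pivots 4, 0, 0, 3.
So there are 2 positive, 2 zero pivots.

(2, 0)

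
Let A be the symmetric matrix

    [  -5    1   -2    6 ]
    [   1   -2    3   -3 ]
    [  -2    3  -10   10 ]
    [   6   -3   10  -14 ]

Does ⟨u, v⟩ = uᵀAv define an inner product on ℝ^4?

Leading principal minors: Δ_1 = -5, Δ_2 = 9, Δ_3 = -49, Δ_4 = 20.
The signs alternate starting with Δ_1 < 0, so by Sylvester's criterion Q is negative definite.
⟨·,·⟩ is an inner product exactly when A is positive definite.

no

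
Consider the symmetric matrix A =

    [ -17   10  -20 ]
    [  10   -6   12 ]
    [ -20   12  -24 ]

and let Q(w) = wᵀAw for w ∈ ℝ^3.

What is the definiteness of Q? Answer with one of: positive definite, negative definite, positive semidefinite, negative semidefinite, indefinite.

Row-reducing A symmetrically gives the diagonal entries -17, -2/17, 0.
So there are 2 negative, 1 zero pivots.
Hence Q is negative semidefinite.

negative semidefinite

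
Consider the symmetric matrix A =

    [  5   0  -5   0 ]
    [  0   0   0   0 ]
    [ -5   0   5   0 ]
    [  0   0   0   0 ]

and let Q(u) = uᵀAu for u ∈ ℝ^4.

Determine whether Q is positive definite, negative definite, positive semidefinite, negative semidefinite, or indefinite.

Symmetric row and column elimination reduces A to a congruent diagonal form with pivots 5, 0, 0, 0.
That gives 1 positive, 3 zero pivots.
Hence Q is positive semidefinite.

positive semidefinite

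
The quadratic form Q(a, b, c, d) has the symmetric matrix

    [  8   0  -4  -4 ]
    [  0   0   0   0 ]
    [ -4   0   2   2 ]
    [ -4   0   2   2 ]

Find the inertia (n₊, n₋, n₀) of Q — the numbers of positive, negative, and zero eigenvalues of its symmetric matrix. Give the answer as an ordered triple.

Symmetric row and column elimination reduces A to a congruent diagonal form with pivots 8, 0, 0, 0.
Counting signs: 1 positive, 3 zero.

(1, 0, 3)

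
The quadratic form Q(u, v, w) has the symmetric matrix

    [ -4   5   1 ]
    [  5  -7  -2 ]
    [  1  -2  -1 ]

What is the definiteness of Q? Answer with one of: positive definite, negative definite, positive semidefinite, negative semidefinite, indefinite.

negative semidefinite

Row-reducing A symmetrically gives the diagonal entries -4, -3/4, 0.
So there are 2 negative, 1 zero pivots.
Hence Q is negative semidefinite.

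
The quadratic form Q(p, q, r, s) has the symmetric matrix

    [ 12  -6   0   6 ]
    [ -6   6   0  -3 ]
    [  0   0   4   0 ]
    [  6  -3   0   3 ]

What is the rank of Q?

3

Row-reducing A symmetrically gives the diagonal entries 12, 3, 4, 0.
So there are 3 positive, 1 zero pivots.
The rank is the number of nonzero pivots: 3.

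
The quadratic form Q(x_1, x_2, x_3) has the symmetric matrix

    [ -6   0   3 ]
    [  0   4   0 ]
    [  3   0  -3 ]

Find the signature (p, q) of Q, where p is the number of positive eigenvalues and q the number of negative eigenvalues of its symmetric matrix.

(1, 2)

Applying the same elementary operations to the rows and columns of A produces a congruent diagonal matrix with entries -6, 4, -3/2.
Counting signs: 1 positive, 2 negative.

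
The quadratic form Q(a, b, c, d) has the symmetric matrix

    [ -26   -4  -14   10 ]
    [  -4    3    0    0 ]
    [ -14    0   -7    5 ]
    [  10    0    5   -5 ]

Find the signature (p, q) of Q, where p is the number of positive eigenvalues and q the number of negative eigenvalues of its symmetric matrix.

Symmetric row and column elimination reduces A to a congruent diagonal form with pivots -26, 47/13, -35/47, -10/7.
Counting signs: 1 positive, 3 negative.

(1, 3)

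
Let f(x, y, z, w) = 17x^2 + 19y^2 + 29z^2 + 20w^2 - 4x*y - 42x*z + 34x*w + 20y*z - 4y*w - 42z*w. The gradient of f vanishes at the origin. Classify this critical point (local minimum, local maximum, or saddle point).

local minimum

The Hessian at the origin is H = [[34, -4, -42, 34], [-4, 38, 20, -4], [-42, 20, 58, -42], [34, -4, -42, 40]].
An LDLᵀ factorisation of H has diagonal entries 34, 638/17, 24/319, 6.
Counting signs: 4 positive.
H is positive definite, so the origin is a strict local minimum.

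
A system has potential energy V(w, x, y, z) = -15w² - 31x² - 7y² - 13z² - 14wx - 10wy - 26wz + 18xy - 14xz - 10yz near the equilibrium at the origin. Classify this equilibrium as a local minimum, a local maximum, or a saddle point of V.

local maximum

The Hessian at the origin is H = [[-30, -14, -10, -26], [-14, -62, 18, -14], [-10, 18, -14, -10], [-26, -14, -10, -26]].
Applying the same elementary operations to the rows and columns of H produces a congruent diagonal matrix with entries -30, -832/15, -73/52, -20/73.
So there are 4 negative pivots.
H is negative definite, so the origin is a strict local maximum.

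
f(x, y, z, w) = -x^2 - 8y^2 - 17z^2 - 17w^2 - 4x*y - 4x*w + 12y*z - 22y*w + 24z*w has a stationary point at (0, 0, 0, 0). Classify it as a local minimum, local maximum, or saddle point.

The Hessian at the origin is H = [[-2, -4, 0, -4], [-4, -16, 12, -22], [0, 12, -34, 24], [-4, -22, 24, -34]].
Applying the same elementary operations to the rows and columns of H produces a congruent diagonal matrix with entries -2, -8, -16, -15/16.
So there are 4 negative pivots.
H is negative definite, so the origin is a strict local maximum.

local maximum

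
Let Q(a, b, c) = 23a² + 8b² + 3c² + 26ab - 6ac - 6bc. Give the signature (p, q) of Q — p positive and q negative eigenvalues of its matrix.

Write A = [[23, 13, -3], [13, 8, -3], [-3, -3, 3]].
Applying the same elementary operations to the rows and columns of A produces a congruent diagonal matrix with entries 23, 15/23, 0.
Counting signs: 2 positive, 1 zero.

(2, 0)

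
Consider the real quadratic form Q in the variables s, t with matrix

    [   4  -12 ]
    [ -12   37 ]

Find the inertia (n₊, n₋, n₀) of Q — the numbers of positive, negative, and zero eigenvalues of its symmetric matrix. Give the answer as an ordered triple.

(2, 0, 0)

An LDLᵀ factorisation of A has diagonal entries 4, 1.
That gives 2 positive pivots.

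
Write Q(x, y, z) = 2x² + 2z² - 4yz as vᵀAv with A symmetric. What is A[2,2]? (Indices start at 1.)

0

The coefficient of y² in Q is 0, and that is exactly A[2,2].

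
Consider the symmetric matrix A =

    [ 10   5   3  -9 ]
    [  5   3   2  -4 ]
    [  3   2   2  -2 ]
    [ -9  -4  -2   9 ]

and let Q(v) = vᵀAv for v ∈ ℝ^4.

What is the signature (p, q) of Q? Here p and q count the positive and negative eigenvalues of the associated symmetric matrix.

An LDLᵀ factorisation of A has diagonal entries 10, 1/2, 3/5, 1/3.
That gives 4 positive pivots.

(4, 0)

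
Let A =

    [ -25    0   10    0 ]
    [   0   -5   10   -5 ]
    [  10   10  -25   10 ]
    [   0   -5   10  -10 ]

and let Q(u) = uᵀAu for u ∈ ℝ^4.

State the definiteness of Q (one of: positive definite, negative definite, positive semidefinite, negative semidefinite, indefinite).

Applying the same elementary operations to the rows and columns of A produces a congruent diagonal matrix with entries -25, -5, -1, -5.
Counting signs: 4 negative.
Hence Q is negative definite.

negative definite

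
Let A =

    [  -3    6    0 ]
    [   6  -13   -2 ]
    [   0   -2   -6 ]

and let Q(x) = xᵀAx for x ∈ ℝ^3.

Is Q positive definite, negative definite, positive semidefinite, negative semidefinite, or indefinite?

negative definite

Row-reducing A symmetrically gives the diagonal entries -3, -1, -2.
Counting signs: 3 negative.
Hence Q is negative definite.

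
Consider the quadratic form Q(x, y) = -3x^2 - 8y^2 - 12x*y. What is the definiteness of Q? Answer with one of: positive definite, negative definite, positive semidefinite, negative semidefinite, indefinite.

The symmetric matrix of Q is [[-3, -6], [-6, -8]].
For the 2×2 matrix [[-3, -6], [-6, -8]]: det = -3·-8 − (-6)² = -12, trace = -11.
det < 0 so the eigenvalues have opposite signs; the form is indefinite.

indefinite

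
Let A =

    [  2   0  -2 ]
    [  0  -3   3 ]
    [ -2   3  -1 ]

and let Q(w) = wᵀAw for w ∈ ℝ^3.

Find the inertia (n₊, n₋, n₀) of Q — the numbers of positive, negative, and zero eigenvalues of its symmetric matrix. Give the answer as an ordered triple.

(1, 1, 1)

Applying the same elementary operations to the rows and columns of A produces a congruent diagonal matrix with entries 2, -3, 0.
Counting signs: 1 positive, 1 negative, 1 zero.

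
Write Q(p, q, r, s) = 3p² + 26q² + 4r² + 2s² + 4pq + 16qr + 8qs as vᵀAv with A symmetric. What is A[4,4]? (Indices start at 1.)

The coefficient of s² in Q is 2, and that is exactly A[4,4].

2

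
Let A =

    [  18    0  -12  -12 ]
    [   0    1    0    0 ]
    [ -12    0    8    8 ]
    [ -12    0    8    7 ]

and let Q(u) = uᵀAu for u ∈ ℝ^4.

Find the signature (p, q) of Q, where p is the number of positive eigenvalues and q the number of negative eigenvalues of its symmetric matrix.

Symmetric row and column elimination reduces A to a congruent diagonal form with pivots 18, 1, 0, -1.
That gives 2 positive, 1 negative, 1 zero pivots.

(2, 1)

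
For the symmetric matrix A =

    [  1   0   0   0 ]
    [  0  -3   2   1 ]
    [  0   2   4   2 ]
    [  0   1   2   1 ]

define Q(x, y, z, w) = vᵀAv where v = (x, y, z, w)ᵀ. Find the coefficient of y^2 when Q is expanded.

The coefficient of y^2 is the diagonal entry A[2,2] = -3.

-3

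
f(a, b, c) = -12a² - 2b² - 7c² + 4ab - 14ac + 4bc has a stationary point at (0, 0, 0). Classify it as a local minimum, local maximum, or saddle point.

local maximum

The Hessian at the origin is H = [[-24, 4, -14], [4, -4, 4], [-14, 4, -14]].
Applying the same elementary operations to the rows and columns of H produces a congruent diagonal matrix with entries -24, -10/3, -5.
So there are 3 negative pivots.
H is negative definite, so the origin is a strict local maximum.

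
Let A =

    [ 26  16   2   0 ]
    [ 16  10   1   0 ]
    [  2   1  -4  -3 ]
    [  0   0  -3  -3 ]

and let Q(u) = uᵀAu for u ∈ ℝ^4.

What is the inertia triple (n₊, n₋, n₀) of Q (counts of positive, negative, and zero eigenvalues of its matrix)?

(2, 2, 0)

An LDLᵀ factorisation of A has diagonal entries 26, 2/13, -9/2, -1.
Counting signs: 2 positive, 2 negative.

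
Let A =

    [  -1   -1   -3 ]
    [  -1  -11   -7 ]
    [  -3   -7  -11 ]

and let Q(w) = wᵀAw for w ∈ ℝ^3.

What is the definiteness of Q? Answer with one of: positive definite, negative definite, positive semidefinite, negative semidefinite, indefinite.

negative definite

Congruent diagonalization of A (simultaneous row and column reduction) yields pivots -1, -10, -2/5.
Counting signs: 3 negative.
Hence Q is negative definite.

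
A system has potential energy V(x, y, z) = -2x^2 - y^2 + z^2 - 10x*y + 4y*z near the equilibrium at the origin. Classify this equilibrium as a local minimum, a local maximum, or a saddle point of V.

The Hessian at the origin is H = [[-4, -10, 0], [-10, -2, 4], [0, 4, 2]].
Congruent diagonalization of H (simultaneous row and column reduction) yields pivots -4, 23, 30/23.
So there are 2 positive, 1 negative pivots.
H is indefinite, so the origin is a saddle point.

saddle point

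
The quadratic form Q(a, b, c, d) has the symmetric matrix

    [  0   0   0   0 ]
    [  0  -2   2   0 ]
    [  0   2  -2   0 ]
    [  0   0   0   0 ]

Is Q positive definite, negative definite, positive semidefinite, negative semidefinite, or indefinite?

Row-reducing A symmetrically gives the diagonal entries 0, -2, 0, 0.
That gives 1 negative, 3 zero pivots.
Hence Q is negative semidefinite.

negative semidefinite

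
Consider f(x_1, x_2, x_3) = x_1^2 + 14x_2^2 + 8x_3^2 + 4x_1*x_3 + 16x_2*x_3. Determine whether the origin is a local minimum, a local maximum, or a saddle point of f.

saddle point

The Hessian at the origin is H = [[2, 0, 4], [0, 28, 16], [4, 16, 16]].
Symmetric row and column elimination reduces H to a congruent diagonal form with pivots 2, 28, -8/7.
That gives 2 positive, 1 negative pivots.
H is indefinite, so the origin is a saddle point.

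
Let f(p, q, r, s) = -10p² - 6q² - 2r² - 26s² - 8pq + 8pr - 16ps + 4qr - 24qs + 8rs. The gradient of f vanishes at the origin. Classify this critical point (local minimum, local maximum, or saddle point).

The Hessian at the origin is H = [[-20, -8, 8, -16], [-8, -12, 4, -24], [8, 4, -4, 8], [-16, -24, 8, -52]].
Row-reducing H symmetrically gives the diagonal entries -20, -44/5, -8/11, -4.
Counting signs: 4 negative.
H is negative definite, so the origin is a strict local maximum.

local maximum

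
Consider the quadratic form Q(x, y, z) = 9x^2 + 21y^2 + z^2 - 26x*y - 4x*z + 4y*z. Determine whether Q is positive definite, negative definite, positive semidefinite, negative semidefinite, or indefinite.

The associated matrix is A = [[9, -13, -2], [-13, 21, 2], [-2, 2, 1]].
An LDLᵀ factorisation of A has diagonal entries 9, 20/9, 1/5.
That gives 3 positive pivots.
Hence Q is positive definite.

positive definite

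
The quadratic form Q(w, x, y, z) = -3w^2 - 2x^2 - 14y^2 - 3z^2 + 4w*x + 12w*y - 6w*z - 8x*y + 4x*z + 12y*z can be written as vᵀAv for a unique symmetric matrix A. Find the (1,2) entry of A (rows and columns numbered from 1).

The coefficient of w·x in Q is 4. For a symmetric A this equals A[1,2] + A[2,1] = 2·A[1,2].
So A[1,2] = 4/2 = 2.

2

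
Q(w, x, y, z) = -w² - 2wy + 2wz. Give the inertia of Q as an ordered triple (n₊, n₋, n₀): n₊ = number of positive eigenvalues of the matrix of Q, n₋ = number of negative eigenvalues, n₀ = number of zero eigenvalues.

The symmetric matrix is A = [[-1, 0, -1, 1], [0, 0, 0, 0], [-1, 0, 0, 0], [1, 0, 0, 0]].
Congruent diagonalization of A (simultaneous row and column reduction) yields pivots -1, 0, 1, 0.
That gives 1 positive, 1 negative, 2 zero pivots.

(1, 1, 2)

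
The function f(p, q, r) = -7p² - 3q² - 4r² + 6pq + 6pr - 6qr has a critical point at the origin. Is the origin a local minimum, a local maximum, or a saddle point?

local maximum

The Hessian at the origin is H = [[-14, 6, 6], [6, -6, -6], [6, -6, -8]].
Applying the same elementary operations to the rows and columns of H produces a congruent diagonal matrix with entries -14, -24/7, -2.
Counting signs: 3 negative.
H is negative definite, so the origin is a strict local maximum.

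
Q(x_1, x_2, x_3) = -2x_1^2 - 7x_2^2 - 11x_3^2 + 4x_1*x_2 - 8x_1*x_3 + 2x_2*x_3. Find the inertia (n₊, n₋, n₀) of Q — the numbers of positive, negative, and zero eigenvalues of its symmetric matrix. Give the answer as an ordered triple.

(0, 3, 0)

The associated matrix is A = [[-2, 2, -4], [2, -7, 1], [-4, 1, -11]].
Symmetric row and column elimination reduces A to a congruent diagonal form with pivots -2, -5, -6/5.
So there are 3 negative pivots.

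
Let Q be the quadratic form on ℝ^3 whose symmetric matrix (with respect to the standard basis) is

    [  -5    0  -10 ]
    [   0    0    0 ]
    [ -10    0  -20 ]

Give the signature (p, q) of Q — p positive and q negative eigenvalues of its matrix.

Congruent diagonalization of A (simultaneous row and column reduction) yields pivots -5, 0, 0.
That gives 1 negative, 2 zero pivots.

(0, 1)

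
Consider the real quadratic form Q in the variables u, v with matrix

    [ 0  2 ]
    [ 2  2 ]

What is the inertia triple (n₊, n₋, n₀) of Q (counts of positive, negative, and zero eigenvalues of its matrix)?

By Sylvester's law of inertia any congruent diagonalization of A has 1 positive, 1 negative and 0 zero entries.

(1, 1, 0)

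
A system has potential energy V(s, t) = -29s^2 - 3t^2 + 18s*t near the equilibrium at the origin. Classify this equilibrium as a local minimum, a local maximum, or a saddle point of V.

local maximum

The Hessian at the origin is H = [[-58, 18], [18, -6]].
det H = -58·-6 − (18)² = 24 > 0 and H[1,1] = -58 < 0, so H is negative definite.
Therefore the origin is a local maximum.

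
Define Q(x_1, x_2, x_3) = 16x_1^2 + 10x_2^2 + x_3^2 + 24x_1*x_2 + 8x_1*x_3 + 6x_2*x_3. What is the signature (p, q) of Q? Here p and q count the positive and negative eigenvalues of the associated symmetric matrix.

(2, 0)

The symmetric matrix is A = [[16, 12, 4], [12, 10, 3], [4, 3, 1]].
Symmetric row and column elimination reduces A to a congruent diagonal form with pivots 16, 1, 0.
That gives 2 positive, 1 zero pivots.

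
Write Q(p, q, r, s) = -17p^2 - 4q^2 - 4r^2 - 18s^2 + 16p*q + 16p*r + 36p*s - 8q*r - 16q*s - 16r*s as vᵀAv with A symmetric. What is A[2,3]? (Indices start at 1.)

The coefficient of q·r in Q is -8. For a symmetric A this equals A[2,3] + A[3,2] = 2·A[2,3].
So A[2,3] = -8/2 = -4.

-4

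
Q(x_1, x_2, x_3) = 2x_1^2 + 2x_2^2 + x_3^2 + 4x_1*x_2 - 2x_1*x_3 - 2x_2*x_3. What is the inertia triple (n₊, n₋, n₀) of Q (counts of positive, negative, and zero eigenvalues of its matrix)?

(2, 0, 1)

The symmetric matrix is A = [[2, 2, -1], [2, 2, -1], [-1, -1, 1]].
Symmetric row and column elimination reduces A to a congruent diagonal form with pivots 2, 0, 1/2.
That gives 2 positive, 1 zero pivots.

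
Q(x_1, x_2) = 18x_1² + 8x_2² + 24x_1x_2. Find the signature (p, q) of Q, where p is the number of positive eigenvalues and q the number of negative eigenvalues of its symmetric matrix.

(1, 0)

The symmetric matrix is A = [[18, 12], [12, 8]].
Applying the same elementary operations to the rows and columns of A produces a congruent diagonal matrix with entries 18, 0.
Counting signs: 1 positive, 1 zero.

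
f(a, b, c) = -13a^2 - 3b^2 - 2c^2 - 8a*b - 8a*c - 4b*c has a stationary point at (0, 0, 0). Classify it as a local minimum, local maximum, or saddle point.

The Hessian at the origin is H = [[-26, -8, -8], [-8, -6, -4], [-8, -4, -4]].
Congruent diagonalization of H (simultaneous row and column reduction) yields pivots -26, -46/13, -20/23.
That gives 3 negative pivots.
H is negative definite, so the origin is a strict local maximum.

local maximum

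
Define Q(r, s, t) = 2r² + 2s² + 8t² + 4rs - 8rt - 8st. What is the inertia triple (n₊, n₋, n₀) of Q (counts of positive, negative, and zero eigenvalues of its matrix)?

The associated matrix is A = [[2, 2, -4], [2, 2, -4], [-4, -4, 8]].
Congruent diagonalization of A (simultaneous row and column reduction) yields pivots 2, 0, 0.
That gives 1 positive, 2 zero pivots.

(1, 0, 2)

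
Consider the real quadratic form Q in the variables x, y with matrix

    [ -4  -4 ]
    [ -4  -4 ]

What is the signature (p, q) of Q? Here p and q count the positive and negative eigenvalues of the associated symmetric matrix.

(0, 1)

Row-reducing A symmetrically gives the diagonal entries -4, 0.
Counting signs: 1 negative, 1 zero.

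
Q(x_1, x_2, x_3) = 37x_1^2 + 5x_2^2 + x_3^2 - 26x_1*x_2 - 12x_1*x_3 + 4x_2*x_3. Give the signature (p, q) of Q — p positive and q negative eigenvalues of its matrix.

(2, 0)

Write A = [[37, -13, -6], [-13, 5, 2], [-6, 2, 1]].
Symmetric row and column elimination reduces A to a congruent diagonal form with pivots 37, 16/37, 0.
Counting signs: 2 positive, 1 zero.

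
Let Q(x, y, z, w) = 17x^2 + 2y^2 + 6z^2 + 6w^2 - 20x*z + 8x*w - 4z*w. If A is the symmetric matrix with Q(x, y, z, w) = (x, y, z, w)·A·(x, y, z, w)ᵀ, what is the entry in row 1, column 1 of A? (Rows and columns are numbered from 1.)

17

The coefficient of x^2 in Q is 17, and that is exactly A[1,1].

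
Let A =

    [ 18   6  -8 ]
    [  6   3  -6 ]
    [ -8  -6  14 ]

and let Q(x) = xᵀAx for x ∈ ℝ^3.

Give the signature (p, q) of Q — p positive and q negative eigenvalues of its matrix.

(2, 1)

Congruent diagonalization of A (simultaneous row and column reduction) yields pivots 18, 1, -2/3.
Counting signs: 2 positive, 1 negative.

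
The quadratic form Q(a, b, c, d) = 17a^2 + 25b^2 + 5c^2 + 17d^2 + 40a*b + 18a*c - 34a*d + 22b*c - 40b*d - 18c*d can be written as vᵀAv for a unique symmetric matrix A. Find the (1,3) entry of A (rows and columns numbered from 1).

9

The coefficient of a·c in Q is 18. For a symmetric A this equals A[1,3] + A[3,1] = 2·A[1,3].
So A[1,3] = 18/2 = 9.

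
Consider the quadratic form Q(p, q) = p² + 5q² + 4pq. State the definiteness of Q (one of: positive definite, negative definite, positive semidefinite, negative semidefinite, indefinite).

positive definite

The symmetric matrix of Q is A = [[1, 2], [2, 5]].
Leading principal minors: Δ_1 = 1, Δ_2 = 1.
All leading principal minors are positive, so by Sylvester's criterion Q is positive definite.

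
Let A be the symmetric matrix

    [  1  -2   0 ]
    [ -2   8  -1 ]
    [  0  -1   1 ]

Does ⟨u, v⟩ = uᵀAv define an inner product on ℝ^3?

yes

Leading principal minors: Δ_1 = 1, Δ_2 = 4, Δ_3 = 3.
All leading principal minors are positive, so by Sylvester's criterion Q is positive definite.
⟨·,·⟩ is an inner product exactly when A is positive definite.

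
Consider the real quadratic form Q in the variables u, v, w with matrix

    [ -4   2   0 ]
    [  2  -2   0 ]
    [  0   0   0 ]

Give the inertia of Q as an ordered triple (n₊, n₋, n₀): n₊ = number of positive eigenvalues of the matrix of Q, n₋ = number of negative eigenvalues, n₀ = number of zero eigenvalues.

Congruent diagonalization of A (simultaneous row and column reduction) yields pivots -4, -1, 0.
That gives 2 negative, 1 zero pivots.

(0, 2, 1)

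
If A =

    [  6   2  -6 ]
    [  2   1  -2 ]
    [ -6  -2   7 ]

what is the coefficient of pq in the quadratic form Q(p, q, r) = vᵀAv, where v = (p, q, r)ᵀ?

The coefficient of pq is A[1,2] + A[2,1] = 2·2 = 4.

4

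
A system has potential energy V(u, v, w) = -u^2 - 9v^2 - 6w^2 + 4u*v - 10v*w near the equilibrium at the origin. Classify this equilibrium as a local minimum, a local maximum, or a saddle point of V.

local maximum

The Hessian at the origin is H = [[-2, 4, 0], [4, -18, -10], [0, -10, -12]].
Symmetric row and column elimination reduces H to a congruent diagonal form with pivots -2, -10, -2.
Counting signs: 3 negative.
H is negative definite, so the origin is a strict local maximum.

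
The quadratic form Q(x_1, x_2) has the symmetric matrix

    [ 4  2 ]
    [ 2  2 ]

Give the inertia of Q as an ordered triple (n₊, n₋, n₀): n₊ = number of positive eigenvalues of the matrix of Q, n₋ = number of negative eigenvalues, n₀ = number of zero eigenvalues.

(2, 0, 0)

Congruent diagonalization of A (simultaneous row and column reduction) yields pivots 4, 1.
That gives 2 positive pivots.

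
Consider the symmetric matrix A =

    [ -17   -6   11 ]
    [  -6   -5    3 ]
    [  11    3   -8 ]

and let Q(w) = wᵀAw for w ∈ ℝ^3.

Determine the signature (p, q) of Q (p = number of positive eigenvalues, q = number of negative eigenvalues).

(0, 3)

An LDLᵀ factorisation of A has diagonal entries -17, -49/17, -30/49.
So there are 3 negative pivots.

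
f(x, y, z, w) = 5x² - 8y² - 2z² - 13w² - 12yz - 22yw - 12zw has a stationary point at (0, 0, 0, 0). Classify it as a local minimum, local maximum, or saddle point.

saddle point

The Hessian at the origin is H = [[10, 0, 0, 0], [0, -16, -12, -22], [0, -12, -4, -12], [0, -22, -12, -26]].
Congruent diagonalization of H (simultaneous row and column reduction) yields pivots 10, -16, 5, 1/5.
That gives 3 positive, 1 negative pivots.
H is indefinite, so the origin is a saddle point.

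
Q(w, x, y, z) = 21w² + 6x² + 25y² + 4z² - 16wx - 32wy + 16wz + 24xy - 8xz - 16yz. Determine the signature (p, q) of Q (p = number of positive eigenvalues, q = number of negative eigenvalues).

The associated matrix is A = [[21, -8, -16, 8], [-8, 6, 12, -4], [-16, 12, 25, -8], [8, -4, -8, 4]].
Symmetric row and column elimination reduces A to a congruent diagonal form with pivots 21, 62/21, 1, 20/31.
That gives 4 positive pivots.

(4, 0)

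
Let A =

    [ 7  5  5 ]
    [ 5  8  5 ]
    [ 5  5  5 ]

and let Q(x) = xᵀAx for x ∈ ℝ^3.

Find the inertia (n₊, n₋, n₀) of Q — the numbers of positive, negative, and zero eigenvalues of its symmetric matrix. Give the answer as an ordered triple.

(3, 0, 0)

An LDLᵀ factorisation of A has diagonal entries 7, 31/7, 30/31.
That gives 3 positive pivots.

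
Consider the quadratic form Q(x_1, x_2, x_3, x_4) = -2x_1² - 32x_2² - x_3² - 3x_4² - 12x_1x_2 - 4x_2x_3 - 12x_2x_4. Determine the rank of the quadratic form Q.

The symmetric matrix is A = [[-2, -6, 0, 0], [-6, -32, -2, -6], [0, -2, -1, 0], [0, -6, 0, -3]].
Applying the same elementary operations to the rows and columns of A produces a congruent diagonal matrix with entries -2, -14, -5/7, 3/5.
Counting signs: 1 positive, 3 negative.
The rank is the number of nonzero pivots: 4.

4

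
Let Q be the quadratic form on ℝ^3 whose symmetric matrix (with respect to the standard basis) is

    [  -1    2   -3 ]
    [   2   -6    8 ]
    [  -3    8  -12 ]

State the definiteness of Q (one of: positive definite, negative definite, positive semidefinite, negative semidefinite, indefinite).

An LDLᵀ factorisation of A has diagonal entries -1, -2, -1.
So there are 3 negative pivots.
Hence Q is negative definite.

negative definite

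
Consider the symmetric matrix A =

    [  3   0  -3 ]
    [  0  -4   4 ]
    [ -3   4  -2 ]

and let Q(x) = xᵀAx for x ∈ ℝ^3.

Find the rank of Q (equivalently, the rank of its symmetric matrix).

3

An LDLᵀ factorisation of A has diagonal entries 3, -4, -1.
So there are 1 positive, 2 negative pivots.
The rank is the number of nonzero pivots: 3.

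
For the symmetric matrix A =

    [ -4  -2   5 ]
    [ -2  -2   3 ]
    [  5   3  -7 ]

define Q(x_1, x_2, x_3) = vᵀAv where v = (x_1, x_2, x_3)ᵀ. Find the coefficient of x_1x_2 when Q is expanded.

The coefficient of x_1x_2 is A[1,2] + A[2,1] = 2·(-2) = -4.

-4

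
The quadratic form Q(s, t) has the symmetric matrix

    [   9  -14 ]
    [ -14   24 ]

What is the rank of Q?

2

Applying the same elementary operations to the rows and columns of A produces a congruent diagonal matrix with entries 9, 20/9.
So there are 2 positive pivots.
The rank is the number of nonzero pivots: 2.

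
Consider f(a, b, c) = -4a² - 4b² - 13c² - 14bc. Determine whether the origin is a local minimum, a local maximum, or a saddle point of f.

local maximum

The Hessian at the origin is H = [[-8, 0, 0], [0, -8, -14], [0, -14, -26]].
Row-reducing H symmetrically gives the diagonal entries -8, -8, -3/2.
That gives 3 negative pivots.
H is negative definite, so the origin is a strict local maximum.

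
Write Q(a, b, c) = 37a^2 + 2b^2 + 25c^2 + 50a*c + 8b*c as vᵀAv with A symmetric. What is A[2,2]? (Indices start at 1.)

The coefficient of b^2 in Q is 2, and that is exactly A[2,2].

2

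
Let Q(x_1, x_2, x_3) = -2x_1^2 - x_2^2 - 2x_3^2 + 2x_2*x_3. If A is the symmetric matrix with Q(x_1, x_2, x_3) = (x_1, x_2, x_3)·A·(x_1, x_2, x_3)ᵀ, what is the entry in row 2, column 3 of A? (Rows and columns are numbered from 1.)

1

The coefficient of x_2·x_3 in Q is 2. For a symmetric A this equals A[2,3] + A[3,2] = 2·A[2,3].
So A[2,3] = 2/2 = 1.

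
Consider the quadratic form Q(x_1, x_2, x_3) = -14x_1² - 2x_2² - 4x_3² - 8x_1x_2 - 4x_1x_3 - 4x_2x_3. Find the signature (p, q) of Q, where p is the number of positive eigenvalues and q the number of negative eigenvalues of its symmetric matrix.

(0, 3)

Write A = [[-14, -4, -2], [-4, -2, -2], [-2, -2, -4]].
Symmetric row and column elimination reduces A to a congruent diagonal form with pivots -14, -6/7, -4/3.
Counting signs: 3 negative.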